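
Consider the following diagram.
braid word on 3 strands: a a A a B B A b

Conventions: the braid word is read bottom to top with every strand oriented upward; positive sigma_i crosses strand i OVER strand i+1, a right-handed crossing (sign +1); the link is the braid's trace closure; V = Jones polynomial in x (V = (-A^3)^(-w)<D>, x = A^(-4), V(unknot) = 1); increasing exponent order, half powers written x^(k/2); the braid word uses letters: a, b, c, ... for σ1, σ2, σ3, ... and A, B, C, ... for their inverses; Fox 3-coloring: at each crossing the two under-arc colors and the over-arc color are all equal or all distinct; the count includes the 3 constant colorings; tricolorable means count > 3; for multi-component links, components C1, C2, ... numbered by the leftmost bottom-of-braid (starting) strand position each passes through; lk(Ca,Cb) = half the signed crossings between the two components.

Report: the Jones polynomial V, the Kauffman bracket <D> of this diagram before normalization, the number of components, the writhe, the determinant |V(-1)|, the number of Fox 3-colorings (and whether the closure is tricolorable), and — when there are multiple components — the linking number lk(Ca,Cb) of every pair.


V(x) = x^-2 - x^-1 + 1 - x + x^2
bracket: A^-8 - A^-4 + 1 - A^4 + A^8, w = 0
1 component, writhe 0, over 8 crossings
det 5, colorings 3 of 3^8 — not tricolorable
observation: the word shrinks to σ1 σ1 σ2⁻¹ σ2⁻¹ σ1⁻¹ σ2 after cancelling


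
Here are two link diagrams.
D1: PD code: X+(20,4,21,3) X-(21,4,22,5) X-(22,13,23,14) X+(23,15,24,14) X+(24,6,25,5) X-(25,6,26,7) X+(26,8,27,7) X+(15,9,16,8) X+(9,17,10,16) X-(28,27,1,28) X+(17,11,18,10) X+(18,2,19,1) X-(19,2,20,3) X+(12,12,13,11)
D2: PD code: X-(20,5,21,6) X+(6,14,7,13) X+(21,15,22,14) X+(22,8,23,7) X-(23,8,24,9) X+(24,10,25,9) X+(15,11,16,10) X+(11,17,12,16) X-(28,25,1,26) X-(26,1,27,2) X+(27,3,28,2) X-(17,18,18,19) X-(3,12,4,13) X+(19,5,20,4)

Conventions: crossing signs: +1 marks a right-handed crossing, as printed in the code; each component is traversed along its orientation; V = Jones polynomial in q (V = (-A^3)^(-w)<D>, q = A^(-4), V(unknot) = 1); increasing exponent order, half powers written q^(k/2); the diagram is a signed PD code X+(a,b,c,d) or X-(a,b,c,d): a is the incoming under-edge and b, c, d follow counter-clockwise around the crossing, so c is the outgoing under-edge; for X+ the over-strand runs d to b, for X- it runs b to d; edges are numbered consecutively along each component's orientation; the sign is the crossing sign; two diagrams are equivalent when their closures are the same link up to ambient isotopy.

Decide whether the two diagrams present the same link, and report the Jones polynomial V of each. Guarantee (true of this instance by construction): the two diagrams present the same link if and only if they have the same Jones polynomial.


same link: yes
V(D1) = q + q^3 - q^4  [14 crossings, <D> = -A^-4 + 1 + A^8, w = +4]
V(D2) = q + q^3 - q^4  (w +2, c 14, <D> = -A^-10 + A^-6 + A^2)
note: from 14 to 14 crossings by R-moves: one link, two diagrams


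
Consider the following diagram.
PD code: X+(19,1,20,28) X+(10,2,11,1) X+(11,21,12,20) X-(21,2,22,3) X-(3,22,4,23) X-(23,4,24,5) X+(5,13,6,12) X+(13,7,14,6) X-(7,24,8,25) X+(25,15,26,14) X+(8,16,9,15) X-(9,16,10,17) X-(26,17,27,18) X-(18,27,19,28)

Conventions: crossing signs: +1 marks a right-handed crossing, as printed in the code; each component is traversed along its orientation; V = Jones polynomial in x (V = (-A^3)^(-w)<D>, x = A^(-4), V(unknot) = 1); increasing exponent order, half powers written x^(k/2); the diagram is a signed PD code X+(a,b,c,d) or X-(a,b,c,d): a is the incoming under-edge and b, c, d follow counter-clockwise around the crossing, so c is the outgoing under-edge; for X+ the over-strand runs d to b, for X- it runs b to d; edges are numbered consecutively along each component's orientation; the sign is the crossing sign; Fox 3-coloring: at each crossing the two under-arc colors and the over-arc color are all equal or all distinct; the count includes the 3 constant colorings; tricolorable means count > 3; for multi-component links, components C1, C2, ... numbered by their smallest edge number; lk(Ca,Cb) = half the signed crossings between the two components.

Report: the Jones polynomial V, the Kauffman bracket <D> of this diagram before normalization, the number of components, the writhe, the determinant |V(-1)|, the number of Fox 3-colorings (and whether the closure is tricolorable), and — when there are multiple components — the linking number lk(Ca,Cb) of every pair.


V = -x^-3 + x^-2 - x^-1 + 3 - x + x^2 - x^3
<D> = -A^-12 + A^-8 - A^-4 + 3 - A^4 + A^8 - A^12 (w = 0)
1 component over 14 crossings, w = 0
27 Fox colorings among 3^14, |V(-1)| = 9: tricolorable
why: w = 0 shifts under R1 moves; the (-A^3)^(0) factor cancels that in V


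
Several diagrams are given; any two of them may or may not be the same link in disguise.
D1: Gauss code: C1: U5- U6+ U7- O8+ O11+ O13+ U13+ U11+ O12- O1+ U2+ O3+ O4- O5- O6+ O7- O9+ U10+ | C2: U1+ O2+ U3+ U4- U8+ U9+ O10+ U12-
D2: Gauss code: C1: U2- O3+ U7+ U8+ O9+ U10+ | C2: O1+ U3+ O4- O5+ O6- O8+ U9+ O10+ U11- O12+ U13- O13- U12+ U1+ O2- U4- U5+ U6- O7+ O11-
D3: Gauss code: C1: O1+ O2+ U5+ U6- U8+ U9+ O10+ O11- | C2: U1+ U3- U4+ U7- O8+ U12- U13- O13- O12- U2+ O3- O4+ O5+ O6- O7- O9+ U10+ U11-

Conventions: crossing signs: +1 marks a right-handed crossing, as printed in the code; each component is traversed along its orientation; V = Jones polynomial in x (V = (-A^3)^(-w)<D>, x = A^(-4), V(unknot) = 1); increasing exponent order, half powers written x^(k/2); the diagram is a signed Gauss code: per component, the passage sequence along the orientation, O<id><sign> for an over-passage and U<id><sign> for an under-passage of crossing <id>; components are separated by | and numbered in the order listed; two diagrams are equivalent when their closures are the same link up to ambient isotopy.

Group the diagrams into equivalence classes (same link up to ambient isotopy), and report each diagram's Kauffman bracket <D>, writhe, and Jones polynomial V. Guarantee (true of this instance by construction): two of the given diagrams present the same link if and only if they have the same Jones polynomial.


grouping into links: {D1, D2, D3}
V(D1) = -x^(1/2) + x^(3/2) - x^(5/2) - x^(9/2)  (w +5, c 13, <D> = A^-3 + A^5 - A^9 + A^13)
V(D2) = -x^(1/2) + x^(3/2) - x^(5/2) - x^(9/2)  [13 crossings, <D> = A^-9 + A^-1 - A^3 + A^7, w = +3]
V(D3) = -x^(1/2) + x^(3/2) - x^(5/2) - x^(9/2)  [13 crossings, <D> = A^-15 + A^-7 - A^-3 + A, w = +1]
why: all 3 diagrams share one V(x), hence one class


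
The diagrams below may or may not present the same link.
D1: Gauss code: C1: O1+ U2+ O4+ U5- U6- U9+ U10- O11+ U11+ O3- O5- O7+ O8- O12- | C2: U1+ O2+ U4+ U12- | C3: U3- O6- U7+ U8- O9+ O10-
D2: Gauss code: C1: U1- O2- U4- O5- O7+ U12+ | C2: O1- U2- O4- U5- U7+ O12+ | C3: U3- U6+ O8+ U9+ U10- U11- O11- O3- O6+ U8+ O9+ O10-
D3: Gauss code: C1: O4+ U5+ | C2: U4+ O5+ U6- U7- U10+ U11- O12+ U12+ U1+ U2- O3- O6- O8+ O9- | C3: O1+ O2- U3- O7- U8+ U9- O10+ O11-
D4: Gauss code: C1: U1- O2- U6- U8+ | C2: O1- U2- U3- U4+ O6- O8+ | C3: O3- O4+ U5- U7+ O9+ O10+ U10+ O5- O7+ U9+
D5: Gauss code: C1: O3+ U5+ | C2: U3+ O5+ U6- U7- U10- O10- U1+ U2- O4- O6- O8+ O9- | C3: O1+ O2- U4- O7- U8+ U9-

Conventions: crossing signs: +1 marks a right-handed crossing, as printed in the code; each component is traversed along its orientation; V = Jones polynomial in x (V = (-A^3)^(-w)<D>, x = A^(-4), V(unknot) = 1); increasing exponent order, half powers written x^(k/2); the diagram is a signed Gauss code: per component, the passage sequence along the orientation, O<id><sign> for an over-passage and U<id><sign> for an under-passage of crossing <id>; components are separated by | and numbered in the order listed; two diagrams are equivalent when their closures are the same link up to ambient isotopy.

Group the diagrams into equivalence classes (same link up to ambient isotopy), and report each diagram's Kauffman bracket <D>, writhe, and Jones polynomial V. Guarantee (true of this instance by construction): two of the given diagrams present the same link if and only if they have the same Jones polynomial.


grouping into links: {D1, D3, D5} | {D2, D4}
V(D1) = x^-2 + 2 + x^2  (w 0, c 12, <D> = A^-8 + 2 + A^8)
V(D2) = x^-3 + x^-2 + x^-1 + 1  (w -2, c 12, <D> = A^-6 + A^-2 + A^2 + A^6)
V(D3) = x^-2 + 2 + x^2  [12 crossings, <D> = A^-8 + 2 + A^8, w = 0]
V(D4) = x^-3 + x^-2 + x^-1 + 1  (w 0, c 10, <D> = 1 + A^4 + A^8 + A^12)
V(D5) = x^-2 + 2 + x^2  (w -2, c 10, <D> = A^-14 + 2A^-6 + A^2)
why: 2 classes among 5 diagrams; unequal V(x) rules out equality


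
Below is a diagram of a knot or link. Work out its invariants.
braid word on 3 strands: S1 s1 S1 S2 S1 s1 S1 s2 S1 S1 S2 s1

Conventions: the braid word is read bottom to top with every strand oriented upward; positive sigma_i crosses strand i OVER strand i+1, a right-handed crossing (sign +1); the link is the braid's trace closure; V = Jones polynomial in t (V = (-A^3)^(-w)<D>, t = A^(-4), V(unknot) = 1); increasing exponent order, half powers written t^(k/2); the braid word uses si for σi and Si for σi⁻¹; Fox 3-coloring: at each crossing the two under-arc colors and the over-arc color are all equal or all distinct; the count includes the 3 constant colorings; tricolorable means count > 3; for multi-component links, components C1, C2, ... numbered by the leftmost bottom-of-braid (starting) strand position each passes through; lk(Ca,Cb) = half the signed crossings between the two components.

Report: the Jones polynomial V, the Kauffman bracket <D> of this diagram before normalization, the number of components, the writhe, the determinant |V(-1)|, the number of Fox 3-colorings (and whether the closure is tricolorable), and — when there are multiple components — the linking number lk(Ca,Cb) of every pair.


V(t) = -t^-6 + t^-5 - t^-4 + 2t^-3 - t^-2 + t^-1
bracket: A^-8 - A^-4 + 2 - A^4 + A^8 - A^12, w = -4
1 component, writhe -4, over 12 crossings
det 7, colorings 3 of 3^12 — not tricolorable
observation: |V(-1)| = 7: so not tricolorable, since 3 does not divide 7


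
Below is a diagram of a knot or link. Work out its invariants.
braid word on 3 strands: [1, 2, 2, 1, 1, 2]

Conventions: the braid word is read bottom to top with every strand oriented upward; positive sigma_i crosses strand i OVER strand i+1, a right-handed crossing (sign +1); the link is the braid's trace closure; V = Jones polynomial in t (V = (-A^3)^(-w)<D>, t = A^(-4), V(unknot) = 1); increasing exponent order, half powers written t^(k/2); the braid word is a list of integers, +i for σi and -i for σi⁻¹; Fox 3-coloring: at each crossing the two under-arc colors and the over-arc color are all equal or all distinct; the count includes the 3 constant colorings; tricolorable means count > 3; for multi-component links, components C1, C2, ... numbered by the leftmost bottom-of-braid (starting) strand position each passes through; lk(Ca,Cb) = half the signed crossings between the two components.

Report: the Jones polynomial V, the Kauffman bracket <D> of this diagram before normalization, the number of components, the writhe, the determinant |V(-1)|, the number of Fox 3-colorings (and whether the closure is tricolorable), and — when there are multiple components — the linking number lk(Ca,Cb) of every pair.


Jones polynomial: V(t) = t^2 + t^4 - t^5 + t^6 - t^7
<D> = -A^-10 + A^-6 - A^-2 + A^2 + A^10; writhe +6
components 1, writhe +6 (6 crossings)
3-colorings: 3 of 3^6, det 5 — not tricolorable
note: |V(-1)| = 5: so not tricolorable, since 3 does not divide 5


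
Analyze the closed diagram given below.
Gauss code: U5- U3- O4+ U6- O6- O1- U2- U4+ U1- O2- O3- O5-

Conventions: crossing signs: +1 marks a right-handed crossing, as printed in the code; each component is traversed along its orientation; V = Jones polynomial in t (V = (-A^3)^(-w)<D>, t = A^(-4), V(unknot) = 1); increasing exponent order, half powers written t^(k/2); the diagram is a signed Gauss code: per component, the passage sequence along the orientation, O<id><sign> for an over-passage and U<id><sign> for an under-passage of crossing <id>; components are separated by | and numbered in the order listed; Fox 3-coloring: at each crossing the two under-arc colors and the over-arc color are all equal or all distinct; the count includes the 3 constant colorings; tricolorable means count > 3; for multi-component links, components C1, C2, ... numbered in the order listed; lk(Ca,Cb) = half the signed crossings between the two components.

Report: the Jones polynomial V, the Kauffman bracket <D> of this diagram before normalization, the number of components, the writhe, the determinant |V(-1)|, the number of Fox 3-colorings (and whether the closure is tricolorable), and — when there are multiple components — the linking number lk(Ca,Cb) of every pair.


Jones polynomial: V(t) = 1
<D> = A^-12; writhe -4
components 1, writhe -4 (6 crossings)
3-colorings: 3 of 3^6, det 1 — not tricolorable
note: det 1 = |V(-1)|; not divisible by 3, so not tricolorable


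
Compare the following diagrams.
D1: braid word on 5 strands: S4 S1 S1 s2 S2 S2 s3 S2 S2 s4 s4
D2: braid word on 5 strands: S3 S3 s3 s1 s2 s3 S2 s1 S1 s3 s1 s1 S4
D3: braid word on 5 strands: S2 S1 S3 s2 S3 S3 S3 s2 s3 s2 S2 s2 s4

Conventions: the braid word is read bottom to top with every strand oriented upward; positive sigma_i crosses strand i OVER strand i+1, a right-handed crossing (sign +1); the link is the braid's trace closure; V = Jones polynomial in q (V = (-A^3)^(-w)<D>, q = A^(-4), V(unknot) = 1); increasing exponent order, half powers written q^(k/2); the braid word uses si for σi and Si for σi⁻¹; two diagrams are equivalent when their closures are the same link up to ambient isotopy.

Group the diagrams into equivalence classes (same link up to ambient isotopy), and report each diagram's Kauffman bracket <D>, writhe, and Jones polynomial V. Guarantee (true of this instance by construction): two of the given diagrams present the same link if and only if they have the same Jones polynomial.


equivalence classes: {D1} | {D2} | {D3}
D1 (bracket A^-3 + 2A^5 - A^9 + A^13 - A^17; 11 crossings at w = -3): V = q^(-13/2) - q^(-11/2) + q^(-9/2) - 2q^(-7/2) - q^(-3/2)
V(D2) = -q^(1/2) - q^(3/2) - q^(5/2) + q^(9/2)  (w +3, c 13, <D> = -A^-9 + A^-1 + A^3 + A^7)
V(D3) = q^(-7/2) - q^(-5/2) + q^(-3/2) - 2q^(-1/2) - q^(3/2)  (w -1, c 13, <D> = A^-9 + 2A^-1 - A^3 + A^7 - A^11)
observation: 3 classes among 3 diagrams; unequal V(q) rules out equality


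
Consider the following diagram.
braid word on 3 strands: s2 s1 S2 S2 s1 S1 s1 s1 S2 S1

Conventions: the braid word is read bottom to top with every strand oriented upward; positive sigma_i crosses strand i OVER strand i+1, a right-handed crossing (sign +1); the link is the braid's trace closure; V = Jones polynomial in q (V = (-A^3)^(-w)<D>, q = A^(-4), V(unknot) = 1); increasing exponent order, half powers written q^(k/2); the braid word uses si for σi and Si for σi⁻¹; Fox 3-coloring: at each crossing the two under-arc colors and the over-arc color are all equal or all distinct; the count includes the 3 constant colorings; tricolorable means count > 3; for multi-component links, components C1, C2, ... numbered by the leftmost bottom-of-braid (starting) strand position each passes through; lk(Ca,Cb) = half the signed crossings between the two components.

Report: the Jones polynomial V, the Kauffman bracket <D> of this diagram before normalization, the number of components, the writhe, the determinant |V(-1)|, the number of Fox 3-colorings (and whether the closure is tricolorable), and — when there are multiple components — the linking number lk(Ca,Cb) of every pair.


Jones polynomial: V(q) = -q^-3 + q^-2 - q^-1 + 3 - q + q^2 - q^3
<D> = -A^-12 + A^-8 - A^-4 + 3 - A^4 + A^8 - A^12; writhe 0
components 1, writhe 0 (10 crossings)
3-colorings: 27 of 3^10, det 9 — tricolorable
note: w = 0 shifts under R1 moves; the (-A^3)^(0) factor cancels that in V


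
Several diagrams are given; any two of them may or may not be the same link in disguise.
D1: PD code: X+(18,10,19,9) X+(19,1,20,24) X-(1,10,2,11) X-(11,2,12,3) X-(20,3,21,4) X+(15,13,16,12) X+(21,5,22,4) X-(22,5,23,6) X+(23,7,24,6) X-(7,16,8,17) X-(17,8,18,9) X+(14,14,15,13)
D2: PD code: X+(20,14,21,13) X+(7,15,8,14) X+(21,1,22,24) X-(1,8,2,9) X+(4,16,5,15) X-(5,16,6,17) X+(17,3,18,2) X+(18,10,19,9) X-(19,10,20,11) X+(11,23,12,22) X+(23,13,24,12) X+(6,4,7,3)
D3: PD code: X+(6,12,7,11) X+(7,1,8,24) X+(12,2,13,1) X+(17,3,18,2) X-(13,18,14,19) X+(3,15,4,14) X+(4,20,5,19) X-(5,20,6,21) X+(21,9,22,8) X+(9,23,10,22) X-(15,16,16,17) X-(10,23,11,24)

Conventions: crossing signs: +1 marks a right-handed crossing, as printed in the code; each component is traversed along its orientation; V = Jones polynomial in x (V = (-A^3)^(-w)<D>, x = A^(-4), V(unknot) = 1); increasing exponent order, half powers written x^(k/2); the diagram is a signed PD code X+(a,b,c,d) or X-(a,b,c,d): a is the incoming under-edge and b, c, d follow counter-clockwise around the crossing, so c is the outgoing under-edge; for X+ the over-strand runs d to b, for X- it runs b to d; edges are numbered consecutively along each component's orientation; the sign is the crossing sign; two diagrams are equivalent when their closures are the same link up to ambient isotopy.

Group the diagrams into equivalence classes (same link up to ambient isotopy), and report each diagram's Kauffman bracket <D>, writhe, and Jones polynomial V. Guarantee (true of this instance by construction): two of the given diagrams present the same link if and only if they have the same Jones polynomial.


equivalence classes: {D1} | {D2, D3}
D1 (bracket A^4 + A^12 - A^16; 12 crossings at w = 0): V = -x^-4 + x^-3 + x^-1
V(D2) = x - x^2 + 2x^3 - x^4 + x^5 - x^6  (w +6, c 12, <D> = -A^-6 + A^-2 - A^2 + 2A^6 - A^10 + A^14)
V(D3) = x - x^2 + 2x^3 - x^4 + x^5 - x^6  (w +4, c 12, <D> = -A^-12 + A^-8 - A^-4 + 2 - A^4 + A^8)
observation: 2 classes among 3 diagrams; unequal V(x) rules out equality


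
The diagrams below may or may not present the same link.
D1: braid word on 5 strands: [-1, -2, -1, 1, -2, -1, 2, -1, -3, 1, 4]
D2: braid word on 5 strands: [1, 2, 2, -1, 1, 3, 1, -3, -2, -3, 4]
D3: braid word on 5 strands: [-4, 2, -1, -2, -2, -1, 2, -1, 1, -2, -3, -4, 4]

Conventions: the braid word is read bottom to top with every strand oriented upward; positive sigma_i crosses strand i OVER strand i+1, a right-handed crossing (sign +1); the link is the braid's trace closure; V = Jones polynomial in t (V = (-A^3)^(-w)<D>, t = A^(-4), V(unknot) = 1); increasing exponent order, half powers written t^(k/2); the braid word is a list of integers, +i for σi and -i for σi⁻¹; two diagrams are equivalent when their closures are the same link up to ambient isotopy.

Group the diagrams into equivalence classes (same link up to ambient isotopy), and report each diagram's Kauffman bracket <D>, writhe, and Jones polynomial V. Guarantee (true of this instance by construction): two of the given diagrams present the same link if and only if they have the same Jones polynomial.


grouping into links: {D1, D3} | {D2}
V(D1) = -t^(-9/2) - t^(-5/2) + t^(-3/2) - t^(-1/2)  (w -3, c 11, <D> = A^-7 - A^-3 + A + A^9)
D2 (bracket A^-9 + A^-1 - A^3 + A^7; 11 crossings at w = +3): V = -t^(1/2) + t^(3/2) - t^(5/2) - t^(9/2)
V(D3) = -t^(-9/2) - t^(-5/2) + t^(-3/2) - t^(-1/2)  [13 crossings, <D> = A^-13 - A^-9 + A^-5 + A^3, w = -5]
why: 2 classes among 3 diagrams; unequal V(t) rules out equality


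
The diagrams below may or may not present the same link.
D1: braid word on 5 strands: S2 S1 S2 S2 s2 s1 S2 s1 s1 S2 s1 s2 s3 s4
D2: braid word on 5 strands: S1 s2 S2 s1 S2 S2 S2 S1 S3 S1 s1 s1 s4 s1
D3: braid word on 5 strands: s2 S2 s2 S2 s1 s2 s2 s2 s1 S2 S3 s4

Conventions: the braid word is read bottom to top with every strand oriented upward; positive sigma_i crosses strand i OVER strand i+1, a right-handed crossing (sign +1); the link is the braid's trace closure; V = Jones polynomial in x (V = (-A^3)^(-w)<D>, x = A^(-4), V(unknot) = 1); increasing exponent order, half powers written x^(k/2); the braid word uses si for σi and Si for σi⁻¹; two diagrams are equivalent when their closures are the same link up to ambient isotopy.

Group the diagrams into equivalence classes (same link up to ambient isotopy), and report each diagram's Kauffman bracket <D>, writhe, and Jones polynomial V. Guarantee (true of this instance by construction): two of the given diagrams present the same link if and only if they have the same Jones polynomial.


grouping into links: {D1} | {D2} | {D3}
V(D1) = -x^-3 + 2x^-2 - 2x^-1 + 3 - 2x + 2x^2 - x^3  (w +2, c 14, <D> = -A^-6 + 2A^-2 - 2A^2 + 3A^6 - 2A^10 + 2A^14 - A^18)
D2 (bracket A^-2 + A^6 - A^10; 14 crossings at w = -2): V = -x^-4 + x^-3 + x^-1
V(D3) = x - x^2 + 2x^3 - x^4 + x^5 - x^6  (w +4, c 12, <D> = -A^-12 + A^-8 - A^-4 + 2 - A^4 + A^8)
key observation: 3 classes among 3 diagrams; unequal V(x) rules out equality


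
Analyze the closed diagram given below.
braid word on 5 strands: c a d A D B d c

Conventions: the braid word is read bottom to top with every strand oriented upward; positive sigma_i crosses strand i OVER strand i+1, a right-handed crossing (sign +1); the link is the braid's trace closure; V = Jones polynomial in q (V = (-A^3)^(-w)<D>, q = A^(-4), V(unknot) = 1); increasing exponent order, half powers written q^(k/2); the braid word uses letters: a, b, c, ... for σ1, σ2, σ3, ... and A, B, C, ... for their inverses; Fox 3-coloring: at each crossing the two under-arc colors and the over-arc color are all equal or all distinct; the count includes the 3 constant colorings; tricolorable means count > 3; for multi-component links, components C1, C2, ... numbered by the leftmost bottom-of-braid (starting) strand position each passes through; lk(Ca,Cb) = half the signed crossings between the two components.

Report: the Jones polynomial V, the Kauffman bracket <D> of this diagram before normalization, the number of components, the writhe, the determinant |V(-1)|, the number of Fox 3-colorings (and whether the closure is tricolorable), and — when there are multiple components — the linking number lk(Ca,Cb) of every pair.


V = 1 + q + q^2 + q^3
<D> = A^-6 + A^-2 + A^2 + A^6 (w = +2)
3 components over 8 crossings, w = +2
lk(C1,C2): 0
lk(C1,C3) = 0
linking number lk(C2,C3) = +1
9 Fox colorings among 3^9, |V(-1)| = 0: tricolorable
why: |V(-1)| = 0: so tricolorable, since 3 divides 0


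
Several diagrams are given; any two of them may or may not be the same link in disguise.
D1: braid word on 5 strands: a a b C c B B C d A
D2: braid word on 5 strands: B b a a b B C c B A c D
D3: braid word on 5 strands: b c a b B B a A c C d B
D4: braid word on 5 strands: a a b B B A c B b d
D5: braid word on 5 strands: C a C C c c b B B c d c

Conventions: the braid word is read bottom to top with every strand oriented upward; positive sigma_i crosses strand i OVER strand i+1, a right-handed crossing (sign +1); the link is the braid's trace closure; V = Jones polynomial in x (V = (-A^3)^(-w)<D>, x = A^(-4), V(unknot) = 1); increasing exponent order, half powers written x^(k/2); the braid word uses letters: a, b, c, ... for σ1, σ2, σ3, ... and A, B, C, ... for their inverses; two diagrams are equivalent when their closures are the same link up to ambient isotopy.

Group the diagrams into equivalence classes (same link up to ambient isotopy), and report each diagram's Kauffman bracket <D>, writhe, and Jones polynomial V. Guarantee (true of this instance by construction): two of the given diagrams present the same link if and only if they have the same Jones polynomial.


classes: {D1, D2, D3, D4, D5}
V(D1) = 1  [10 crossings, <D> = 1, w = 0]
D2 (bracket 1; 12 crossings at w = 0): V = 1
V(D3) = 1  [12 crossings, <D> = A^6, w = +2]
V(D4) = 1  (w +2, c 10, <D> = A^6)
V(D5) = 1  (w +2, c 12, <D> = A^6)
note: one V(x) for all 5 diagrams — one class (guaranteed)


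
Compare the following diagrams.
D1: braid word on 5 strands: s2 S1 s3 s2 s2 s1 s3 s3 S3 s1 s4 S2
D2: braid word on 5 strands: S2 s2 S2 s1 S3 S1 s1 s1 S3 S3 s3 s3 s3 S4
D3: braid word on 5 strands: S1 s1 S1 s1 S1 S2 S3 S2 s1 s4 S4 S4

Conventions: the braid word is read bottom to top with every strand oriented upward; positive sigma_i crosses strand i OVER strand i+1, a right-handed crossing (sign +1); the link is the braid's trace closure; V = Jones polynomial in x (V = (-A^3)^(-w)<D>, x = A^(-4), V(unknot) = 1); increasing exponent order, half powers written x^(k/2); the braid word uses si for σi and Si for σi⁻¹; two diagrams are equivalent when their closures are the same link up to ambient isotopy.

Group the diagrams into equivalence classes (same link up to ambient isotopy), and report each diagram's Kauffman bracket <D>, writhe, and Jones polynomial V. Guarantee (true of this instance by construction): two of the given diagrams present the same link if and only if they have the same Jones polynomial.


equivalence classes: {D1} | {D2} | {D3}
D1 (bracket A^-2 + 2A^6 + A^14; 12 crossings at w = +6): V = x + 2x^3 + x^5
D2 (bracket A^-12 + A^-8 + A^-4 + 1; 14 crossings at w = 0): V = 1 + x + x^2 + x^3
V(D3) = x^-3 + x^-2 + x^-1 + 1  (w -4, c 12, <D> = A^-12 + A^-8 + A^-4 + 1)
observation: comparing 3 Jones polynomials yields 3 groups


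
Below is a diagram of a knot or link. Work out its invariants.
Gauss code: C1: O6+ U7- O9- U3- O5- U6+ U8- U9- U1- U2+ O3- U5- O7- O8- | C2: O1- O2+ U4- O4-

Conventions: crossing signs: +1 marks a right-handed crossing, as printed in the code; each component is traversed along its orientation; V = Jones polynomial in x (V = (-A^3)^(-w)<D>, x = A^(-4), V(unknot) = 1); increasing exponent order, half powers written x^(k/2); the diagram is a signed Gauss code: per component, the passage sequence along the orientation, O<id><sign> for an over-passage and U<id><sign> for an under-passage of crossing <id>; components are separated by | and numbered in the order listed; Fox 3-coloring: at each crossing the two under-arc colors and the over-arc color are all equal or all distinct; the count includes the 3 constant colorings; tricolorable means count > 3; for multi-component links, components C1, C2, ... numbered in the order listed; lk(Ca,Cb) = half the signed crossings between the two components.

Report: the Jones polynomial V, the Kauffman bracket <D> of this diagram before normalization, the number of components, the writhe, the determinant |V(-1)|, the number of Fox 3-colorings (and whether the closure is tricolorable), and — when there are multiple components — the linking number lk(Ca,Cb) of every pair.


V = x^(-9/2) - x^(-5/2) - x^(-3/2) - x^(-1/2)
<D> = A^-13 + A^-9 + A^-5 - A^3 (w = -5)
2 components over 9 crossings, w = -5
lk(C1,C2): 0
27 Fox colorings among 3^9, |V(-1)| = 0: tricolorable
why: |V(-1)| = 0: so tricolorable, since 3 divides 0


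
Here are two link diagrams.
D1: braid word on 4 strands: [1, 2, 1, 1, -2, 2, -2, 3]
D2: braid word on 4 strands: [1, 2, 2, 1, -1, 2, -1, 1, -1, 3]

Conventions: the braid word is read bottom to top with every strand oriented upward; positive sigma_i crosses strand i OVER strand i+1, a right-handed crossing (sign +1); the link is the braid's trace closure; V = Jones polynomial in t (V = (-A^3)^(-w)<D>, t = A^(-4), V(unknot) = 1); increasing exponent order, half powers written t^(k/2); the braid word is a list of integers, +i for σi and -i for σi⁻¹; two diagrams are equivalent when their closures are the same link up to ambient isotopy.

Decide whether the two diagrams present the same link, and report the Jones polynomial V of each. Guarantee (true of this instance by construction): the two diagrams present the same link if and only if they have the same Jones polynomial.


equivalent: no
V(D1) = -t^(1/2) - t^(5/2)  (w +4, c 8, <D> = -A^2 - A^10)
V(D2) = -t^(1/2) - t^(3/2) - t^(5/2) + t^(9/2)  (w +4, c 10, <D> = A^-6 - A^2 - A^6 - A^10)
why: 2 classes among 2 diagrams; unequal V(t) rules out equality


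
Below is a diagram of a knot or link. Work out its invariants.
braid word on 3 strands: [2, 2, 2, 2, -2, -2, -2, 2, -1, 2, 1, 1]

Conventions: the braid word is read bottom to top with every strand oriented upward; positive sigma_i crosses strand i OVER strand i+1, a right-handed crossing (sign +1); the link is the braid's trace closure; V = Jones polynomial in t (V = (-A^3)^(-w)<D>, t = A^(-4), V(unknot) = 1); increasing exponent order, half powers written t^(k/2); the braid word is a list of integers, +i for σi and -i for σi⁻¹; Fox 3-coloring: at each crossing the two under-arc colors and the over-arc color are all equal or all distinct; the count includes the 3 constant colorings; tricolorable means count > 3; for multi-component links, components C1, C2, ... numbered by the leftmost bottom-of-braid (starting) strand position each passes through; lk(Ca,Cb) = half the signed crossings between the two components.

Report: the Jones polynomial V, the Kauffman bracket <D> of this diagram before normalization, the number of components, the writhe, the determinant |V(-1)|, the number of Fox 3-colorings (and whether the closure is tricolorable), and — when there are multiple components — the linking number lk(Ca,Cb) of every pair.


V(t) = t - t^2 + 2t^3 - t^4 + t^5 - t^6
bracket: -A^-12 + A^-8 - A^-4 + 2 - A^4 + A^8, w = +4
1 component, writhe +4, over 12 crossings
det 7, colorings 3 of 3^12 — not tricolorable
observation: |V(-1)| = 7: so not tricolorable, since 3 does not divide 7


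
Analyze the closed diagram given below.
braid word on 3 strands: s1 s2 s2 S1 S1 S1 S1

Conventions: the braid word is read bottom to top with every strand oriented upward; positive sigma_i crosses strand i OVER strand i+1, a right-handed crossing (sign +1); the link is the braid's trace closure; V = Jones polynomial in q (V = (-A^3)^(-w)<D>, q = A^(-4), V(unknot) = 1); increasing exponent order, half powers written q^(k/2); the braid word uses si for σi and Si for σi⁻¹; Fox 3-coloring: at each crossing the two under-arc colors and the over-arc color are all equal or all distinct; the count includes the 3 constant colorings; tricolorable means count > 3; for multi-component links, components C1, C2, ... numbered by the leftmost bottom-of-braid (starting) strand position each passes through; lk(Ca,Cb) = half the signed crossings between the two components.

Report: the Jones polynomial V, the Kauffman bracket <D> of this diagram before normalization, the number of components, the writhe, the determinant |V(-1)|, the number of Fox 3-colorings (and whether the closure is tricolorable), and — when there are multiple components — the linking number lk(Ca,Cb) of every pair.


V = q^(-7/2) - q^(-5/2) + q^(-3/2) - 2q^(-1/2) - q^(3/2)
<D> = A^-9 + 2A^-1 - A^3 + A^7 - A^11 (w = -1)
2 components over 7 crossings, w = -1
lk(C1,C2): +1
9 Fox colorings among 3^7, |V(-1)| = 6: tricolorable
why: w = -1 shifts under R1 moves; the (-A^3)^(1) factor cancels that in V


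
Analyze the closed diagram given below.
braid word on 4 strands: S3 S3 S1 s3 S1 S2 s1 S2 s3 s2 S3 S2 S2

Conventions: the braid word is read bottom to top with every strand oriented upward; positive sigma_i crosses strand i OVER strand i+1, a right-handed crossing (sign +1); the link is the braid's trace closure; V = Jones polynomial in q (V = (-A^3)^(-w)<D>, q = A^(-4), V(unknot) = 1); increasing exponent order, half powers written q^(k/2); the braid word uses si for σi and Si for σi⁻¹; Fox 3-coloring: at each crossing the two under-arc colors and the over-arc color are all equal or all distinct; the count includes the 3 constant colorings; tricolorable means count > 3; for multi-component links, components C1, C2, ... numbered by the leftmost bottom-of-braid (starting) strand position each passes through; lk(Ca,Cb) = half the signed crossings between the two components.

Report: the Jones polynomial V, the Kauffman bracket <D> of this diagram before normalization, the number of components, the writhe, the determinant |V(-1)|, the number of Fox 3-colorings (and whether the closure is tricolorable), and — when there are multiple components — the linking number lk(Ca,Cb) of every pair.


V = -q^-6 + q^-5 - q^-4 + 2q^-3 - q^-2 + q^-1
<D> = -A^-11 + A^-7 - 2A^-3 + A - A^5 + A^9 (w = -5)
1 component over 13 crossings, w = -5
3 Fox colorings among 3^13, |V(-1)| = 7: not tricolorable
why: the span of V is 5, forcing >= 5 crossings in any diagram


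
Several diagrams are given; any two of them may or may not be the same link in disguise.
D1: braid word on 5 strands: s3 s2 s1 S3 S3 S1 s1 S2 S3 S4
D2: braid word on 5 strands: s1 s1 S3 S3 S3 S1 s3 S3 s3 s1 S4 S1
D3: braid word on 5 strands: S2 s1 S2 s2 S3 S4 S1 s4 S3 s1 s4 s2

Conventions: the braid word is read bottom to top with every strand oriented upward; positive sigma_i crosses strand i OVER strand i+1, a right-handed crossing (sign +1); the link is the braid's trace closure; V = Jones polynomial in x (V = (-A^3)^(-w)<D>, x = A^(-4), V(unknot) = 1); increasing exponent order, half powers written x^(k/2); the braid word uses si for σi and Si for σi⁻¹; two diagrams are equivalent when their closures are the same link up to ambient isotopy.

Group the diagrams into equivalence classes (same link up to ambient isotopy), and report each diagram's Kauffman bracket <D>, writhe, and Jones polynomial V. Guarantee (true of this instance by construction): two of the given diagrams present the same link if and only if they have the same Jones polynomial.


classes: {D1, D2, D3}
V(D1) = x^-3 + x^-2 + x^-1 + 1  [10 crossings, <D> = A^-6 + A^-2 + A^2 + A^6, w = -2]
V(D2) = x^-3 + x^-2 + x^-1 + 1  (w -2, c 12, <D> = A^-6 + A^-2 + A^2 + A^6)
V(D3) = x^-3 + x^-2 + x^-1 + 1  [12 crossings, <D> = 1 + A^4 + A^8 + A^12, w = 0]
note: one V(x) for all 3 diagrams — one class (guaranteed)


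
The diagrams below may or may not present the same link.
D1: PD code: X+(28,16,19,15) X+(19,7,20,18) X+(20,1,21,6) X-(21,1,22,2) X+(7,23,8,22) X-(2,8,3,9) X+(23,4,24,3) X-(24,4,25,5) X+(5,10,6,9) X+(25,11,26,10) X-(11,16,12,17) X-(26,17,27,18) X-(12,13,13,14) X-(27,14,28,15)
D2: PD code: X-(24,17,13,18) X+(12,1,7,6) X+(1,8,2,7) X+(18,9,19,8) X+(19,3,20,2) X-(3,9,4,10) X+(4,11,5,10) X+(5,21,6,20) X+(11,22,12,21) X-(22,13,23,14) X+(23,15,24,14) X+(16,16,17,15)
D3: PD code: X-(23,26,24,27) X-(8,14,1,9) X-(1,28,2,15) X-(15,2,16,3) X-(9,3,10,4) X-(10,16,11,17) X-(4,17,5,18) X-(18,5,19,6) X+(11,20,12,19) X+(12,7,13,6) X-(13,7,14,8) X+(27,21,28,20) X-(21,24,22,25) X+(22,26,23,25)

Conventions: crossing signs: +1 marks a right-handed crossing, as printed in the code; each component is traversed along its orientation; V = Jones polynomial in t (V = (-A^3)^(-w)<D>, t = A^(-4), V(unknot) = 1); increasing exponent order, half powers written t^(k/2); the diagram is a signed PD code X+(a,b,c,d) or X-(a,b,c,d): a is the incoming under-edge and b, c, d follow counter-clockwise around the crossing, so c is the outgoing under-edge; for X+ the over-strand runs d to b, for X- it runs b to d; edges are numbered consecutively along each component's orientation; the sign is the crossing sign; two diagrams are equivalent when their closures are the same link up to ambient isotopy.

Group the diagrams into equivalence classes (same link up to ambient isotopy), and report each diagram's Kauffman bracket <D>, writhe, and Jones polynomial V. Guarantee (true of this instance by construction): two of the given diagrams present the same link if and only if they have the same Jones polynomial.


equivalence classes: {D1} | {D2} | {D3}
D1 (bracket A^-12 + A^-8 + A^-4 + 1; 14 crossings at w = 0): V = 1 + t + t^2 + t^3
V(D2) = t^2 + t^4 + 2t^6  [12 crossings, <D> = 2A^-6 + A^2 + A^10, w = +6]
D3 (bracket A^-10 + 2A^-2 - A^2 + 2A^6 - A^10 + A^14; 14 crossings at w = -6): V = t^-8 - t^-7 + 2t^-6 - t^-5 + 2t^-4 + t^-2
key observation: 3 values of V(t) split the 3 diagrams


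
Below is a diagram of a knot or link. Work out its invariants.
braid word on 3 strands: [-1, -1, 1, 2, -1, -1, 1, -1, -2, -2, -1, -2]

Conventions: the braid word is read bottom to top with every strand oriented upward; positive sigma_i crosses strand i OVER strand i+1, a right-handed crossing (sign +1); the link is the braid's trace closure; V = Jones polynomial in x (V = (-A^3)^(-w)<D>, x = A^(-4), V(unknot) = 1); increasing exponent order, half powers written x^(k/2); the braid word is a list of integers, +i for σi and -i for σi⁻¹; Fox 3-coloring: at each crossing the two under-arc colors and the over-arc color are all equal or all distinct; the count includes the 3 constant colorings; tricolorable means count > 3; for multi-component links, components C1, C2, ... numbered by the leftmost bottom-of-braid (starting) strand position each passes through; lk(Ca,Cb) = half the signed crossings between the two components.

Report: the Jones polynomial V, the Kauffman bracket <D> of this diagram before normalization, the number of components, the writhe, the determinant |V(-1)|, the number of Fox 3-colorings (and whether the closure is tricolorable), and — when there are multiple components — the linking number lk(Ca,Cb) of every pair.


V(x) = x^-8 - 2x^-7 + x^-6 - 2x^-5 + 2x^-4 + x^-2
bracket: A^-10 + 2A^-2 - 2A^2 + A^6 - 2A^10 + A^14, w = -6
1 component, writhe -6, over 12 crossings
det 9, colorings 27 of 3^12 — tricolorable
observation: the span of V is 6, forcing >= 6 crossings in any diagram


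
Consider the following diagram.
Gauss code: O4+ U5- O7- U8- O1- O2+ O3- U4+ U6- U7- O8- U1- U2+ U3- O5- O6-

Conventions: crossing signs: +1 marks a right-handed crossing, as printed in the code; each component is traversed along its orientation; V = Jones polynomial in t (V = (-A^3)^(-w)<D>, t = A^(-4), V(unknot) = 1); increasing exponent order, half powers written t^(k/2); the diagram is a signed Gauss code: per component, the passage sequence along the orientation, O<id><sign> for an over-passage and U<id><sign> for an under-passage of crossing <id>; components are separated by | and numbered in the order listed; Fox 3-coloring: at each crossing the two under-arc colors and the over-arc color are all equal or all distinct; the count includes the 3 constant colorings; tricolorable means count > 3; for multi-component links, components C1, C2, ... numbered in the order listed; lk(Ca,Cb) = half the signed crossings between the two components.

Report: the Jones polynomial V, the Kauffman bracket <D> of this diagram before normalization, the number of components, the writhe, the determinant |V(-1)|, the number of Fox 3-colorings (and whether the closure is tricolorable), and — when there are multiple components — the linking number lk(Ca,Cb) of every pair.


V = -t^-4 + t^-3 + t^-1
<D> = A^-8 + 1 - A^4 (w = -4)
1 component over 8 crossings, w = -4
9 Fox colorings among 3^8, |V(-1)| = 3: tricolorable
why: V spans 3 powers of t: at least 3 crossings in any diagram


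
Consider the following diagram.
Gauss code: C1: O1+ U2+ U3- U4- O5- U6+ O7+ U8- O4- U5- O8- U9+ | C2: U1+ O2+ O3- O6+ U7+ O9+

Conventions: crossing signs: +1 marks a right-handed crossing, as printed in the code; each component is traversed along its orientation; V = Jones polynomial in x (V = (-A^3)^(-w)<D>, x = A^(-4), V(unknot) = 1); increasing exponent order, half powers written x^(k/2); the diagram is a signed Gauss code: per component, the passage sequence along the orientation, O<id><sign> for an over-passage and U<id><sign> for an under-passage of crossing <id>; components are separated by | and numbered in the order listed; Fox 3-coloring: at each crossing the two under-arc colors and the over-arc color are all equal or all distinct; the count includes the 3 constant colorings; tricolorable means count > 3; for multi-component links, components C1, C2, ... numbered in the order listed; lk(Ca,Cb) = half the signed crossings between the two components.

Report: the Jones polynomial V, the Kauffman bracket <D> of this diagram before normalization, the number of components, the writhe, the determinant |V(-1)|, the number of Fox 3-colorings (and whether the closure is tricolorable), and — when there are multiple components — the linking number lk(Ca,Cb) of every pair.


V(x) = x^(-5/2) - 2x^(-3/2) + 3x^(-1/2) - 4x^(1/2) + 3x^(3/2) - 4x^(5/2) + 2x^(7/2) - x^(9/2)
bracket: A^-15 - 2A^-11 + 4A^-7 - 3A^-3 + 4A - 3A^5 + 2A^9 - A^13, w = +1
2 components, writhe +1, over 9 crossings
lk(C1,C2) = +2
det 20, colorings 3 of 3^9 — not tricolorable
observation: w = +1 (over 9 crossings) is diagram-only; (-A^3)^(-1) removes it from V
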